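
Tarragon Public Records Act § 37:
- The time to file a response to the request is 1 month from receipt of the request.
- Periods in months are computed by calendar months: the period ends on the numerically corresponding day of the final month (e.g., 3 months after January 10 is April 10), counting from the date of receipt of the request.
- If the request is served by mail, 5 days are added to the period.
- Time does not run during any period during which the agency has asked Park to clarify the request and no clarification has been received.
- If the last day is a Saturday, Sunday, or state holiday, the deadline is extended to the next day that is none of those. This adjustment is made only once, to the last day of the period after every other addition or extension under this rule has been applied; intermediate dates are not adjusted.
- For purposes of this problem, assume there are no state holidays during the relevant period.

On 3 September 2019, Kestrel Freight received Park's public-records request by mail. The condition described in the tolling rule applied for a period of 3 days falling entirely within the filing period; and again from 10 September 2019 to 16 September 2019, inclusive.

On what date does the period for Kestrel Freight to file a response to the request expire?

October 18, 2019

1 month after 3 September 2019 is October 3, 2019.
Service was by mail, adding 5 days: October 3, 2019 + 5 days = October 8, 2019.
Tolling adds 3 days: October 8, 2019 + 3 days = October 11, 2019.
From September 10, 2019 through September 16, 2019 inclusive is 7 days; tolling adds 7 days: October 11, 2019 + 7 days = October 18, 2019.
October 18, 2019 is a Friday and not a state holiday, so no extension applies.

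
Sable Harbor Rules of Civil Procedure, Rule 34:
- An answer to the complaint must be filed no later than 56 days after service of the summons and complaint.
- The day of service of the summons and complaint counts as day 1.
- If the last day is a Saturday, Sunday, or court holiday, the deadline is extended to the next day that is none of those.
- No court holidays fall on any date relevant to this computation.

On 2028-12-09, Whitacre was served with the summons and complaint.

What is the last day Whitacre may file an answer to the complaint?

February 2, 2029

Counting 2028-12-09 as day 1, day 56 is February 2, 2029.
February 2, 2029 is a Friday and not a court holiday, so no extension applies.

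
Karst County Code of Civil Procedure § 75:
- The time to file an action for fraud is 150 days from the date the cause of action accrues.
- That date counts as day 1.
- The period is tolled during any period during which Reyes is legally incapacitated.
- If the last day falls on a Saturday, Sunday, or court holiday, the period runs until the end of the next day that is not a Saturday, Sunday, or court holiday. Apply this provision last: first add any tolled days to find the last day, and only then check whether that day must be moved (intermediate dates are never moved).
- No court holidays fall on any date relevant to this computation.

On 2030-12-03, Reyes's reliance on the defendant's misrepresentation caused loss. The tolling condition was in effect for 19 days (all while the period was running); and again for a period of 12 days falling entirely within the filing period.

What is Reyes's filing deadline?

June 2, 2031

Counting 2030-12-03 as day 1, day 150 is May 1, 2031.
Tolling adds 19 days: May 1, 2031 + 19 days = May 20, 2031.
Tolling adds 12 days: May 20, 2031 + 12 days = June 1, 2031.
June 1, 2031 is Sunday. The next qualifying day is June 2, 2031.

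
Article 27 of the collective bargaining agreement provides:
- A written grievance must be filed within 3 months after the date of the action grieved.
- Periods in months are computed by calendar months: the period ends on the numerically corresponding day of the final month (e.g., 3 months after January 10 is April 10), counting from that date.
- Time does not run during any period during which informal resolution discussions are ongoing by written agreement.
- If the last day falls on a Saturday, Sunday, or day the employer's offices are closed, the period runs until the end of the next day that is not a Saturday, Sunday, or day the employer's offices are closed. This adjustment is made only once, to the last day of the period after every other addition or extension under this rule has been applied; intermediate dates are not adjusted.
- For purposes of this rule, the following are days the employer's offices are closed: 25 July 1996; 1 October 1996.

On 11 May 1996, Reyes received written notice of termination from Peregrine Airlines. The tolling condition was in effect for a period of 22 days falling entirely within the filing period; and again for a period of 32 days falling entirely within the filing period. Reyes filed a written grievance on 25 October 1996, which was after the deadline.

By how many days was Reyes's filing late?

21 days

3 months after 11 May 1996 is August 11, 1996.
Tolling adds 22 days: August 11, 1996 + 22 days = September 2, 1996.
Tolling adds 32 days: September 2, 1996 + 32 days = October 4, 1996.
October 4, 1996 is a Friday and not a day the employer's offices are closed, so no extension applies.
The deadline is October 4, 1996; from October 4, 1996 to October 25, 1996 is 21 days.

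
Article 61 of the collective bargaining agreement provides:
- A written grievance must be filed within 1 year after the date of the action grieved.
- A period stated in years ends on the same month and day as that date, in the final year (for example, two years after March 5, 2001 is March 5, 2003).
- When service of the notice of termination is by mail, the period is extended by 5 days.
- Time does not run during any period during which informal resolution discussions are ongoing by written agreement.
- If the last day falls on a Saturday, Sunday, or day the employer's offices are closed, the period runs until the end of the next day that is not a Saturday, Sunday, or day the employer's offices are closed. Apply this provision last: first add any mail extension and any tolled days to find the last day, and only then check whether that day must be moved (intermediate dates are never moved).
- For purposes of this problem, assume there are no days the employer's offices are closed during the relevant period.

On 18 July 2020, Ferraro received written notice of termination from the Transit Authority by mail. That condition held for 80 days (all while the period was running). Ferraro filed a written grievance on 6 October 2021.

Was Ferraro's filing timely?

Yes

1 year after 18 July 2020 is July 18, 2021.
Service was by mail, adding 5 days: July 18, 2021 + 5 days = July 23, 2021.
Tolling adds 80 days: July 23, 2021 + 80 days = October 11, 2021.
October 11, 2021 is a Monday and not a day the employer's offices are closed, so no extension applies.
The deadline is October 11, 2021; the filing on October 6, 2021 is on or before that date.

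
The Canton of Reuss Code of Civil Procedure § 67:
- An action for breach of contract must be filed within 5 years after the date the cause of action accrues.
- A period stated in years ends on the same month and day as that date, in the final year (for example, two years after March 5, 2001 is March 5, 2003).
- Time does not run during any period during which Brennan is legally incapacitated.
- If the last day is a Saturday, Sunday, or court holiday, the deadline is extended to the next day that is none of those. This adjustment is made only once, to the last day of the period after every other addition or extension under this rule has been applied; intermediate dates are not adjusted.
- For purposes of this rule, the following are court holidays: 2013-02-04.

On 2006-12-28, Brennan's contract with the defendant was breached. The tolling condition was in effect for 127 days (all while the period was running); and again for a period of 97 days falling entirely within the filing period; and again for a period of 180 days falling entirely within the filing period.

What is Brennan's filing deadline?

5 years after 2006-12-28 is December 28, 2011.
Tolling adds 127 days: December 28, 2011 + 127 days = May 3, 2012.
Tolling adds 97 days: May 3, 2012 + 97 days = August 8, 2012.
Tolling adds 180 days: August 8, 2012 + 180 days = February 4, 2013.
February 4, 2013 is a listed holiday. The next qualifying day is February 5, 2013.

February 5, 2013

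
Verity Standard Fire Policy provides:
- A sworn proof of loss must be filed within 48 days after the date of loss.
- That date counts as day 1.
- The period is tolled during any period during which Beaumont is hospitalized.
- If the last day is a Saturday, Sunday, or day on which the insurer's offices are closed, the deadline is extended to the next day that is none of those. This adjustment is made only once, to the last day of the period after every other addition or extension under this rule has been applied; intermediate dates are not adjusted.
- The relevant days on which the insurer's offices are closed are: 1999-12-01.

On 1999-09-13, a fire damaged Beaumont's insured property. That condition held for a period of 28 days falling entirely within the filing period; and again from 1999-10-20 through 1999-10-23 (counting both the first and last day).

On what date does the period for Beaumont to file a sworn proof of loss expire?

December 2, 1999

Counting 1999-09-13 as day 1, day 48 is October 30, 1999.
Tolling adds 28 days: October 30, 1999 + 28 days = November 27, 1999.
From October 20, 1999 through October 23, 1999 inclusive is 4 days; tolling adds 4 days: November 27, 1999 + 4 days = December 1, 1999.
December 1, 1999 is a listed holiday. The next qualifying day is December 2, 1999.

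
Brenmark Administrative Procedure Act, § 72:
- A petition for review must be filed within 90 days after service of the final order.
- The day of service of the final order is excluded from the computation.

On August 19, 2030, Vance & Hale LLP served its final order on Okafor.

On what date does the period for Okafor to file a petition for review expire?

November 17, 2030

90 days after August 19, 2030 is November 17, 2030.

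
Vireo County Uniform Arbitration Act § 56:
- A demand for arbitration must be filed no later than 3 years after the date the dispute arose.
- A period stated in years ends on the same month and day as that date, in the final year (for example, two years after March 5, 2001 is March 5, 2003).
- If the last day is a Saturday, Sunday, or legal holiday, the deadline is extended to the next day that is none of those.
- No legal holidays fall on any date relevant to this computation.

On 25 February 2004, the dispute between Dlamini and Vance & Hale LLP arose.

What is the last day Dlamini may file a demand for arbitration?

3 years after 25 February 2004 is February 25, 2007.
February 25, 2007 is Sunday. The next qualifying day is February 26, 2007.

February 26, 2007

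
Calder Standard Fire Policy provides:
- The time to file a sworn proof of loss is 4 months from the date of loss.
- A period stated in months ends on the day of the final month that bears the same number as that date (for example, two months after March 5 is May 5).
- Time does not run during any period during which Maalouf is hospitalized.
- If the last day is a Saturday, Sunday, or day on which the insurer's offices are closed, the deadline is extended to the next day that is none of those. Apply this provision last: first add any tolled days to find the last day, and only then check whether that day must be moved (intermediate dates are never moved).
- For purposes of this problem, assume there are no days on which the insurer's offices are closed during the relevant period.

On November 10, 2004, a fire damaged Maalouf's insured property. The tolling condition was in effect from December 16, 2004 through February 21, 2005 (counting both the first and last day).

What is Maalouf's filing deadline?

May 17, 2005

4 months after November 10, 2004 is March 10, 2005.
From December 16, 2004 through February 21, 2005 inclusive is 68 days; tolling adds 68 days: March 10, 2005 + 68 days = May 17, 2005.
May 17, 2005 is a Tuesday and not a day on which the insurer's offices are closed, so no extension applies.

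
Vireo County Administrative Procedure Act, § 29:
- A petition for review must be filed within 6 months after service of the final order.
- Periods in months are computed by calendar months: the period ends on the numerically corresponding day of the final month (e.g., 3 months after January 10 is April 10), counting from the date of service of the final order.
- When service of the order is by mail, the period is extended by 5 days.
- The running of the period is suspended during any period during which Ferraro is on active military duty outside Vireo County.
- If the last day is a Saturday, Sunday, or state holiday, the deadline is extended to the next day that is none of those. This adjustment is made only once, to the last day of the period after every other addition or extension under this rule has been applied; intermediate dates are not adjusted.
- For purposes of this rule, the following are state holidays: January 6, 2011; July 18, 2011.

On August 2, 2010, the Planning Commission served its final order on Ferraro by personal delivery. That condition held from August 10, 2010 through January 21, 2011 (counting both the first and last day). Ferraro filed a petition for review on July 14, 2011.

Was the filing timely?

Yes

6 months after August 2, 2010 is February 2, 2011.
Service was not by mail, so no mail extension applies.
From August 10, 2010 through January 21, 2011 inclusive is 165 days; tolling adds 165 days: February 2, 2011 + 165 days = July 17, 2011.
July 17, 2011 is Sunday; July 18, 2011 is a listed holiday. The next qualifying day is July 19, 2011.
The deadline is July 19, 2011; the filing on July 14, 2011 is on or before that date.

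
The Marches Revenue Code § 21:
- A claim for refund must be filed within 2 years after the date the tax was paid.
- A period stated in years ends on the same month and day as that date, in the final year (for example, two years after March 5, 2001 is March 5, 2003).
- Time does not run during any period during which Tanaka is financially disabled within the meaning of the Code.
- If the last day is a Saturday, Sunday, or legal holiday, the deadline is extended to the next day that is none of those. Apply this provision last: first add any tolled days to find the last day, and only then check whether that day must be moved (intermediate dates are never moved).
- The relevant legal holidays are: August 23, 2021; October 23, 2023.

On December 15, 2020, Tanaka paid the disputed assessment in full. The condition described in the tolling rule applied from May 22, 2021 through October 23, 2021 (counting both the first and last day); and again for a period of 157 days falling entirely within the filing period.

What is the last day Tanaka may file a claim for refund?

2 years after December 15, 2020 is December 15, 2022.
From May 22, 2021 through October 23, 2021 inclusive is 155 days; tolling adds 155 days: December 15, 2022 + 155 days = May 19, 2023.
Tolling adds 157 days: May 19, 2023 + 157 days = October 23, 2023.
October 23, 2023 is a listed holiday. The next qualifying day is October 24, 2023.

October 24, 2023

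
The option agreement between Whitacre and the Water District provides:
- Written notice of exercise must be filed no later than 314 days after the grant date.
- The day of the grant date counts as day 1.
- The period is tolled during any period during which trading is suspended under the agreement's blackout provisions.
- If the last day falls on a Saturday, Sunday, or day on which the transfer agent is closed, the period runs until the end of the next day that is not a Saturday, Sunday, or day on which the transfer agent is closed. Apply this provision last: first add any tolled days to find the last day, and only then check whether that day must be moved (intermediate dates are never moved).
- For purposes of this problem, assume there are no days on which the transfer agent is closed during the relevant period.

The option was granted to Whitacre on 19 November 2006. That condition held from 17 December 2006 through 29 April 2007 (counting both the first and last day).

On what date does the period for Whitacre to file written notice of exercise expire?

Counting 19 November 2006 as day 1, day 314 is September 28, 2007.
From December 17, 2006 through April 29, 2007 inclusive is 134 days; tolling adds 134 days: September 28, 2007 + 134 days = February 9, 2008.
February 9, 2008 is Saturday; February 10, 2008 is Sunday. The next qualifying day is February 11, 2008.

February 11, 2008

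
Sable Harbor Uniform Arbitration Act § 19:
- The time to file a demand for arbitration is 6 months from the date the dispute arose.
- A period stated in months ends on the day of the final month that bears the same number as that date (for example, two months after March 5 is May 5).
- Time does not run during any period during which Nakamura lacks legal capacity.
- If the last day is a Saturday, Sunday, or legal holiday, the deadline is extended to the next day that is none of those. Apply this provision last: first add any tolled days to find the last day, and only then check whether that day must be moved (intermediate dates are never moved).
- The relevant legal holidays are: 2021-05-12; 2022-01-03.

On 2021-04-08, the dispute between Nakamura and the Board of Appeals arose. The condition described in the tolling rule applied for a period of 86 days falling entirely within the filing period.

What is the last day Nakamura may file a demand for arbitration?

January 4, 2022

6 months after 2021-04-08 is October 8, 2021.
Tolling adds 86 days: October 8, 2021 + 86 days = January 2, 2022.
January 2, 2022 is Sunday; January 3, 2022 is a listed holiday. The next qualifying day is January 4, 2022.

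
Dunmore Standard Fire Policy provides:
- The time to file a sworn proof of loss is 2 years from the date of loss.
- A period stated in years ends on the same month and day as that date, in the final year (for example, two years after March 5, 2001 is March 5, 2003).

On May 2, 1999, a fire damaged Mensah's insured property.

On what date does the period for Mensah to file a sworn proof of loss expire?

2 years after May 2, 1999 is May 2, 2001.

May 2, 2001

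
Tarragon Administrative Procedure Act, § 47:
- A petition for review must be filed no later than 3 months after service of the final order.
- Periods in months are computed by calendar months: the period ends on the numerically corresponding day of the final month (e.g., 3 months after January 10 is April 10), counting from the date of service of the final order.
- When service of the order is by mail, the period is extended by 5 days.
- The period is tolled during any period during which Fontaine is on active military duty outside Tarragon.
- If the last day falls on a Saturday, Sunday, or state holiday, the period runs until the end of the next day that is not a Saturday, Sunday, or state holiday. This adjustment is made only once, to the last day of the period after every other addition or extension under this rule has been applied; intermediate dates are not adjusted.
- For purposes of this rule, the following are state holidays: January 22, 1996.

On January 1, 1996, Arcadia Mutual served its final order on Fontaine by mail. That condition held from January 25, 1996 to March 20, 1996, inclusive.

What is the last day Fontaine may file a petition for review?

3 months after January 1, 1996 is April 1, 1996.
Service was by mail, adding 5 days: April 1, 1996 + 5 days = April 6, 1996.
From January 25, 1996 through March 20, 1996 inclusive is 56 days; tolling adds 56 days: April 6, 1996 + 56 days = June 1, 1996.
June 1, 1996 is Saturday; June 2, 1996 is Sunday. The next qualifying day is June 3, 1996.

June 3, 1996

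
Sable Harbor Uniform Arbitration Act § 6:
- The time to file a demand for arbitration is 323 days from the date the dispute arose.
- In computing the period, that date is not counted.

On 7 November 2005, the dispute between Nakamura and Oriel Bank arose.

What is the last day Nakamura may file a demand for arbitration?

323 days after 7 November 2005 is September 26, 2006.

September 26, 2006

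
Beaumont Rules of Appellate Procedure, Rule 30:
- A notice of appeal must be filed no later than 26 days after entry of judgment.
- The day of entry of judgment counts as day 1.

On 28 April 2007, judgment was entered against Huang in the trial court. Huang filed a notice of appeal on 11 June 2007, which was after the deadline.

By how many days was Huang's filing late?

Counting 28 April 2007 as day 1, day 26 is May 23, 2007.
The deadline is May 23, 2007; from May 23, 2007 to June 11, 2007 is 19 days.

19 days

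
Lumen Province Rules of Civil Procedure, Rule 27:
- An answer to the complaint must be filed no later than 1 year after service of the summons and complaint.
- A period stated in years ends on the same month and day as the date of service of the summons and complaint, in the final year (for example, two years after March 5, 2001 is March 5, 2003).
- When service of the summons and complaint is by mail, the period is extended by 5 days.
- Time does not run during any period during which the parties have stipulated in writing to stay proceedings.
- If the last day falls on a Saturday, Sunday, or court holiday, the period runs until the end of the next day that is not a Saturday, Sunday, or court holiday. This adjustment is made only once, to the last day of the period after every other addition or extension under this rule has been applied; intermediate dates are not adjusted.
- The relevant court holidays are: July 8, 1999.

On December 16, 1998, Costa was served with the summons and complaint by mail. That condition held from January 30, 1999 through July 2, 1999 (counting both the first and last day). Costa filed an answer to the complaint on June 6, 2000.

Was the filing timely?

No

1 year after December 16, 1998 is December 16, 1999.
Service was by mail, adding 5 days: December 16, 1999 + 5 days = December 21, 1999.
From January 30, 1999 through July 2, 1999 inclusive is 154 days; tolling adds 154 days: December 21, 1999 + 154 days = May 23, 2000.
May 23, 2000 is a Tuesday and not a court holiday, so no extension applies.
The deadline is May 23, 2000; the filing on June 6, 2000 is after that date.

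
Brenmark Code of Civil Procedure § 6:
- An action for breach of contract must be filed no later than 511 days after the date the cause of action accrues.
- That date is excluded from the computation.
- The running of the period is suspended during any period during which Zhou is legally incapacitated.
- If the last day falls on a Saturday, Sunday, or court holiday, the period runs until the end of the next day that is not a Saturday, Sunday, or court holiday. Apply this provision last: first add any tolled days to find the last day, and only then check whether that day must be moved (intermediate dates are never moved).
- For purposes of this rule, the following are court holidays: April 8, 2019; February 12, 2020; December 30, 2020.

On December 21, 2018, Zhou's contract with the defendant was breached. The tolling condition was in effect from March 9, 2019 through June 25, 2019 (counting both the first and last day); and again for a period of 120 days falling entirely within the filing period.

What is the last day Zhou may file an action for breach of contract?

511 days after December 21, 2018 is May 15, 2020.
From March 9, 2019 through June 25, 2019 inclusive is 109 days; tolling adds 109 days: May 15, 2020 + 109 days = September 1, 2020.
Tolling adds 120 days: September 1, 2020 + 120 days = December 30, 2020.
December 30, 2020 is a listed holiday. The next qualifying day is December 31, 2020.

December 31, 2020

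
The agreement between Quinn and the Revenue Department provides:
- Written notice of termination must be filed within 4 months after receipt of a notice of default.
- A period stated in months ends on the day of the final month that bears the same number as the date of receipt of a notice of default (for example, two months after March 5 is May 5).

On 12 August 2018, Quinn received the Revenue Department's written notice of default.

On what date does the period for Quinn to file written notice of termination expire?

December 12, 2018

4 months after 12 August 2018 is December 12, 2018.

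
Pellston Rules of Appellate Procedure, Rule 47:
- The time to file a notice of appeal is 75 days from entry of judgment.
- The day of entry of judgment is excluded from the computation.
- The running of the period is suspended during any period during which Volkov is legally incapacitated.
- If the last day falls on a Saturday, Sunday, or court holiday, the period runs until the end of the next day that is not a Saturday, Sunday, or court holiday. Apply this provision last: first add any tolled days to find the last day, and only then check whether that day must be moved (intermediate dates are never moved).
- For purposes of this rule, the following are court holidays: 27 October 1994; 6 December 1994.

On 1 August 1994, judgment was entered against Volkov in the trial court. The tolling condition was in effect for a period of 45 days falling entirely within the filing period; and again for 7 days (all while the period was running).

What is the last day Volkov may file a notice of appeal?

75 days after 1 August 1994 is October 15, 1994.
Tolling adds 45 days: October 15, 1994 + 45 days = November 29, 1994.
Tolling adds 7 days: November 29, 1994 + 7 days = December 6, 1994.
December 6, 1994 is a listed holiday. The next qualifying day is December 7, 1994.

December 7, 1994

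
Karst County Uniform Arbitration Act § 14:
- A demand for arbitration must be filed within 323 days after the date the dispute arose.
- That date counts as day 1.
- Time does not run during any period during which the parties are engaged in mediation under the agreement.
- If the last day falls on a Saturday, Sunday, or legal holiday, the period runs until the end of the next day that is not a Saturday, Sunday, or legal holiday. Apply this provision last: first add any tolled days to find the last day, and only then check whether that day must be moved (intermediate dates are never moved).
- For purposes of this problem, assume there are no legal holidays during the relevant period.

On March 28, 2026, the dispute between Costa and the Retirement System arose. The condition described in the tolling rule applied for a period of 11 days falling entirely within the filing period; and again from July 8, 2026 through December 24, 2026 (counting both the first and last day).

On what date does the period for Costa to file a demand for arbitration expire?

August 13, 2027

Counting March 28, 2026 as day 1, day 323 is February 13, 2027.
Tolling adds 11 days: February 13, 2027 + 11 days = February 24, 2027.
From July 8, 2026 through December 24, 2026 inclusive is 170 days; tolling adds 170 days: February 24, 2027 + 170 days = August 13, 2027.
August 13, 2027 is a Friday and not a legal holiday, so no extension applies.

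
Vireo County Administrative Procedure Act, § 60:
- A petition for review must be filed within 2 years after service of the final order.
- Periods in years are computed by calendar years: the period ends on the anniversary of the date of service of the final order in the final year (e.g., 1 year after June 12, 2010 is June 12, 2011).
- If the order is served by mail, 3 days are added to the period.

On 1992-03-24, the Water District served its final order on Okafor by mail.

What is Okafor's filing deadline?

March 27, 1994

2 years after 1992-03-24 is March 24, 1994.
Service was by mail, adding 3 days: March 24, 1994 + 3 days = March 27, 1994.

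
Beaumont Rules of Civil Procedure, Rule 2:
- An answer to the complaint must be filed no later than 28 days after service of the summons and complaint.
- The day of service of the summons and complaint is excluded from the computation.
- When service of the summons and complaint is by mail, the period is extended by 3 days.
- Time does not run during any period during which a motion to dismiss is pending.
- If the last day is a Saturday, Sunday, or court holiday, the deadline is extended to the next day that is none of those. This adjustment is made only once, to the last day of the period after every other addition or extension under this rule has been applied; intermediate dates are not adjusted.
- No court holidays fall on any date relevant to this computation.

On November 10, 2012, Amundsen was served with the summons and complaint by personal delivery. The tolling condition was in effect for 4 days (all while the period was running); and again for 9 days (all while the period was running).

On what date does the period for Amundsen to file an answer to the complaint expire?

28 days after November 10, 2012 is December 8, 2012.
Service was not by mail, so no mail extension applies.
Tolling adds 4 days: December 8, 2012 + 4 days = December 12, 2012.
Tolling adds 9 days: December 12, 2012 + 9 days = December 21, 2012.
December 21, 2012 is a Friday and not a court holiday, so no extension applies.

December 21, 2012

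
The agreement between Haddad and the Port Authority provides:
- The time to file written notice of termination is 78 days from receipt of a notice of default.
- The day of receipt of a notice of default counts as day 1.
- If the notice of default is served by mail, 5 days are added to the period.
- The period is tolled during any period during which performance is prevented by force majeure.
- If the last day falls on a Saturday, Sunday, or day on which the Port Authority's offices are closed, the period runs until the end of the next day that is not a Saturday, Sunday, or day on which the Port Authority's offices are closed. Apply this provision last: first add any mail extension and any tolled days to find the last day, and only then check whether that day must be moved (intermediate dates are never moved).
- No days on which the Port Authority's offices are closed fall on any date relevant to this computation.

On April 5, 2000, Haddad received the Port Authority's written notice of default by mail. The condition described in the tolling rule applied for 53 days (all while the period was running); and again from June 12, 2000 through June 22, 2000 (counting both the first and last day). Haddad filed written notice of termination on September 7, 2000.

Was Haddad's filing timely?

Counting April 5, 2000 as day 1, day 78 is June 21, 2000.
Service was by mail, adding 5 days: June 21, 2000 + 5 days = June 26, 2000.
Tolling adds 53 days: June 26, 2000 + 53 days = August 18, 2000.
From June 12, 2000 through June 22, 2000 inclusive is 11 days; tolling adds 11 days: August 18, 2000 + 11 days = August 29, 2000.
August 29, 2000 is a Tuesday and not a day on which the Port Authority's offices are closed, so no extension applies.
The deadline is August 29, 2000; the filing on September 7, 2000 is after that date.

No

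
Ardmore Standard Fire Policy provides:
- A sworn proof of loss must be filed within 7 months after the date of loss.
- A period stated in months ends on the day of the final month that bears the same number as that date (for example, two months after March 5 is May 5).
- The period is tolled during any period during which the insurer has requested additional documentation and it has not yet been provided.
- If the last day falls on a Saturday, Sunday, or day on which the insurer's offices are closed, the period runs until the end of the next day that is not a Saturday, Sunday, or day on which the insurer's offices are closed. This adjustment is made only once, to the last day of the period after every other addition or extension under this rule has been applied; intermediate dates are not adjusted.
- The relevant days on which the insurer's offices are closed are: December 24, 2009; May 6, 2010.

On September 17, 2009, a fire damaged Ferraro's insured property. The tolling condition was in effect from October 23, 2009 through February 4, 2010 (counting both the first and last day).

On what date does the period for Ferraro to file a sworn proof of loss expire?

August 2, 2010

7 months after September 17, 2009 is April 17, 2010.
From October 23, 2009 through February 4, 2010 inclusive is 105 days; tolling adds 105 days: April 17, 2010 + 105 days = July 31, 2010.
July 31, 2010 is Saturday; August 1, 2010 is Sunday. The next qualifying day is August 2, 2010.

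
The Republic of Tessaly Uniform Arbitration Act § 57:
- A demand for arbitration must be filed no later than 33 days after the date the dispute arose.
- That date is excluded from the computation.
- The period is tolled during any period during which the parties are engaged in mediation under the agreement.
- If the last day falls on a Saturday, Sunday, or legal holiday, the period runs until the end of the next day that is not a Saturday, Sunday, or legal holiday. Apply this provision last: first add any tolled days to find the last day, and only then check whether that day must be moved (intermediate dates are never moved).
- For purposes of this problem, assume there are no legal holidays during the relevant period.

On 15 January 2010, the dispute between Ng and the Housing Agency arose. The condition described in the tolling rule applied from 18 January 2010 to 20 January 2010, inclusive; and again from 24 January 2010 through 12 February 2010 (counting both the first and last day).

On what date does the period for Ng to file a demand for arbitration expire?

33 days after 15 January 2010 is February 17, 2010.
From January 18, 2010 through January 20, 2010 inclusive is 3 days; tolling adds 3 days: February 17, 2010 + 3 days = February 20, 2010.
From January 24, 2010 through February 12, 2010 inclusive is 20 days; tolling adds 20 days: February 20, 2010 + 20 days = March 12, 2010.
March 12, 2010 is a Friday and not a legal holiday, so no extension applies.

March 12, 2010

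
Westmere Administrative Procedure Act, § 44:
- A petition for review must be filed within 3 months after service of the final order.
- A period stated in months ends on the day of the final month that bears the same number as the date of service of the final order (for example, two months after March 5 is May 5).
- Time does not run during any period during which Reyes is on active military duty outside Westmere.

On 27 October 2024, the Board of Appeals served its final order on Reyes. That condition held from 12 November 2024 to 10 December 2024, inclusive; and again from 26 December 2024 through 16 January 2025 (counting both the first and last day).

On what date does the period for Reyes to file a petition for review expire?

3 months after 27 October 2024 is January 27, 2025.
From November 12, 2024 through December 10, 2024 inclusive is 29 days; tolling adds 29 days: January 27, 2025 + 29 days = February 25, 2025.
From December 26, 2024 through January 16, 2025 inclusive is 22 days; tolling adds 22 days: February 25, 2025 + 22 days = March 19, 2025.

March 19, 2025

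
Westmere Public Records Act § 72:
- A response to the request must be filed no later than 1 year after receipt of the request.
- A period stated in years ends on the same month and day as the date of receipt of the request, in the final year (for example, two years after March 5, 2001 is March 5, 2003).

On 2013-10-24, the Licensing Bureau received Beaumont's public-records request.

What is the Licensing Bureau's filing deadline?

October 24, 2014

1 year after 2013-10-24 is October 24, 2014.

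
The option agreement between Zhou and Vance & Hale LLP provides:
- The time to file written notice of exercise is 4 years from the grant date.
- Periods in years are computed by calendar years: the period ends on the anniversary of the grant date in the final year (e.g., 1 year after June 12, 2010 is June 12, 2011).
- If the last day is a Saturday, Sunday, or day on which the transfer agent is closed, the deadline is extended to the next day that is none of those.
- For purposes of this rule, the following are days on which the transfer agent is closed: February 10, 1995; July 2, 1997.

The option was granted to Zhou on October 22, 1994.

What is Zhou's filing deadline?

October 22, 1998

4 years after October 22, 1994 is October 22, 1998.
October 22, 1998 is a Thursday and not a day on which the transfer agent is closed, so no extension applies.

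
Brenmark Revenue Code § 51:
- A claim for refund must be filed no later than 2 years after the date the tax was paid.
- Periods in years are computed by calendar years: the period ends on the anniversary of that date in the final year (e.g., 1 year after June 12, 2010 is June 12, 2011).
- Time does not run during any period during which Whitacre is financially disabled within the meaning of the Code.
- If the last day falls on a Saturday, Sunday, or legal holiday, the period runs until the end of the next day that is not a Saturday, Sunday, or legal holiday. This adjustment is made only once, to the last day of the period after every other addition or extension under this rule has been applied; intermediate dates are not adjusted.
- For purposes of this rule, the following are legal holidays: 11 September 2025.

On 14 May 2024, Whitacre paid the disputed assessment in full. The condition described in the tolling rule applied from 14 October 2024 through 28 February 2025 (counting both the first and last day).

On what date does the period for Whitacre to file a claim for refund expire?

September 29, 2026

2 years after 14 May 2024 is May 14, 2026.
From October 14, 2024 through February 28, 2025 inclusive is 138 days; tolling adds 138 days: May 14, 2026 + 138 days = September 29, 2026.
September 29, 2026 is a Tuesday and not a legal holiday, so no extension applies.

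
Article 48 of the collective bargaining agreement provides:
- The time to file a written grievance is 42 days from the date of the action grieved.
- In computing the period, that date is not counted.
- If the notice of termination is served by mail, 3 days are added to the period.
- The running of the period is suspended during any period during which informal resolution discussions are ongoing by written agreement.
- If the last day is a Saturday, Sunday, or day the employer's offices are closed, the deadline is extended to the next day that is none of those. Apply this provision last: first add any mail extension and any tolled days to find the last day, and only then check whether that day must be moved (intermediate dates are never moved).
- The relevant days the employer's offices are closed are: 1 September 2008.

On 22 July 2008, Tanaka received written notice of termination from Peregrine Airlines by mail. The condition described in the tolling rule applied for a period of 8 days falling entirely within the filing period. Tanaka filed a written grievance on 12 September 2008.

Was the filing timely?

Yes

42 days after 22 July 2008 is September 2, 2008.
Service was by mail, adding 3 days: September 2, 2008 + 3 days = September 5, 2008.
Tolling adds 8 days: September 5, 2008 + 8 days = September 13, 2008.
September 13, 2008 is Saturday; September 14, 2008 is Sunday. The next qualifying day is September 15, 2008.
The deadline is September 15, 2008; the filing on September 12, 2008 is on or before that date.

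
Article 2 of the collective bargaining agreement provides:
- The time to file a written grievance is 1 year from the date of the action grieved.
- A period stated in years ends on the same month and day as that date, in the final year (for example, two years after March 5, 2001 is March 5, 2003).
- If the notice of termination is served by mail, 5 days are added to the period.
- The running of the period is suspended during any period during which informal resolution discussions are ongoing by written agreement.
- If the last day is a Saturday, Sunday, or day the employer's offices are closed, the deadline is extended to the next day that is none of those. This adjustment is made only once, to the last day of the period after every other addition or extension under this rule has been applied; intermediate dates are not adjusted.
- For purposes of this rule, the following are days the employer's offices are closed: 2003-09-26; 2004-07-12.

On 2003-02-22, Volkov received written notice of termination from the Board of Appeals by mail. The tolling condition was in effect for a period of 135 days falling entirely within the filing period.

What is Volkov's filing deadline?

1 year after 2003-02-22 is February 22, 2004.
Service was by mail, adding 5 days: February 22, 2004 + 5 days = February 27, 2004.
Tolling adds 135 days: February 27, 2004 + 135 days = July 11, 2004.
July 11, 2004 is Sunday; July 12, 2004 is a listed holiday. The next qualifying day is July 13, 2004.

July 13, 2004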